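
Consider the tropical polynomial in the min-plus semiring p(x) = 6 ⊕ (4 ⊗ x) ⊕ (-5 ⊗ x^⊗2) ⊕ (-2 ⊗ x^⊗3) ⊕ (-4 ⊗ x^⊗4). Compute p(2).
p(2) = -1

A tropical monomial a ⊗ x^⊗i evaluates to a + i · x. Evaluating each term at x = 2:
  Term 0 contributes 6 + 0 · 2 = 6
  Term 1 contributes 4 + 1 · 2 = 6
  Term 2 contributes -5 + 2 · 2 = -1
  Term 3 contributes -2 + 3 · 2 = 4
  Term 4 contributes -4 + 4 · 2 = 4
p(2) = ⊕ of these = min[6, 6, -1, 4, 4] = -1.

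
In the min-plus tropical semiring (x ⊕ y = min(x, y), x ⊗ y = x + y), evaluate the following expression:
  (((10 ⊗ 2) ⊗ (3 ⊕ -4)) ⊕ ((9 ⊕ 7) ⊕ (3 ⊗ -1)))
(((10 ⊗ 2) ⊗ (3 ⊕ -4)) ⊕ ((9 ⊕ 7) ⊕ (3 ⊗ -1))) = 2

Expand innermost to outermost. Recall ⊕ takes the minimum of its arguments and ⊗ takes their sum. Working out the expression (((10 ⊗ 2) ⊗ (3 ⊕ -4)) ⊕ ((9 ⊕ 7) ⊕ (3 ⊗ -1))) gives 2.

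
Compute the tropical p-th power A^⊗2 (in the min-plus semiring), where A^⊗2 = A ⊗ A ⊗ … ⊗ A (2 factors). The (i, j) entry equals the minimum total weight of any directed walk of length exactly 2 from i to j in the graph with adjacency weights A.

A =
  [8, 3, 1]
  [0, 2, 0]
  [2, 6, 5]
A^⊗2 =
  [3, 5, 3]
  [2, 3, 1]
  [6, 5, 3]

Each entry (A^⊗2)_ij equals the minimum over all length-2 walks i = v_0 → v_1 → … → v_2 = j of Σ_t A[v_t][v_{t+1}]. For example, for (i, j) = (0, 2) we minimise over 3 possible intermediate vertex sequences; the minimum is 3, attained along the walk 0 → 1 → 2.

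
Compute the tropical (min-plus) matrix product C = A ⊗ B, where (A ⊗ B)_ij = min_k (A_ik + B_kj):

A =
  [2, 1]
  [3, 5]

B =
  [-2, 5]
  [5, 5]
A ⊗ B =
  [0, 6]
  [1, 8]

Apply the min-plus product entry-by-entry:
  C[0][0] = min over k of (A[0][0] + B[0][0] = 2 + -2 = 0, A[0][1] + B[1][0] = 1 + 5 = 6) = 0 (attained at k = 0)
  C[0][1] = min over k of (A[0][0] + B[0][1] = 2 + 5 = 7, A[0][1] + B[1][1] = 1 + 5 = 6) = 6 (attained at k = 1)
  C[1][0] = min over k of (A[1][0] + B[0][0] = 3 + -2 = 1, A[1][1] + B[1][0] = 5 + 5 = 10) = 1 (attained at k = 0)
  C[1][1] = min over k of (A[1][0] + B[0][1] = 3 + 5 = 8, A[1][1] + B[1][1] = 5 + 5 = 10) = 8 (attained at k = 0)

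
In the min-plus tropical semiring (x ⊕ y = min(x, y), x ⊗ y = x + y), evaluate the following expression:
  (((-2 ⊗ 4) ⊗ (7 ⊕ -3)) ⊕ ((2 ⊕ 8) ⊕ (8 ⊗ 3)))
(((-2 ⊗ 4) ⊗ (7 ⊕ -3)) ⊕ ((2 ⊕ 8) ⊕ (8 ⊗ 3))) = -1

Expand innermost to outermost. Recall ⊕ takes the minimum of its arguments and ⊗ takes their sum. Working out the expression (((-2 ⊗ 4) ⊗ (7 ⊕ -3)) ⊕ ((2 ⊕ 8) ⊕ (8 ⊗ 3))) gives -1.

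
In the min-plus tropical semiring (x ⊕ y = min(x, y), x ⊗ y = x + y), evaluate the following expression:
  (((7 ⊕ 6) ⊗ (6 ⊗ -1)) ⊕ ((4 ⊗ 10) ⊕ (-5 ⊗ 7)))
(((7 ⊕ 6) ⊗ (6 ⊗ -1)) ⊕ ((4 ⊗ 10) ⊕ (-5 ⊗ 7))) = 2

Expand innermost to outermost. Recall ⊕ takes the minimum of its arguments and ⊗ takes their sum. Working out the expression (((7 ⊕ 6) ⊗ (6 ⊗ -1)) ⊕ ((4 ⊗ 10) ⊕ (-5 ⊗ 7))) gives 2.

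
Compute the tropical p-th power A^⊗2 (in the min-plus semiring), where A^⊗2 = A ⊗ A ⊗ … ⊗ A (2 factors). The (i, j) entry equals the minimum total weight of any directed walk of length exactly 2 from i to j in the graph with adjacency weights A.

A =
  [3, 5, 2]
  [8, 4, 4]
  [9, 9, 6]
A^⊗2 =
  [6, 8, 5]
  [11, 8, 8]
  [12, 13, 11]

Each entry (A^⊗2)_ij equals the minimum over all length-2 walks i = v_0 → v_1 → … → v_2 = j of Σ_t A[v_t][v_{t+1}]. For example, for (i, j) = (0, 2) we minimise over 3 possible intermediate vertex sequences; the minimum is 5, attained along the walk 0 → 0 → 2.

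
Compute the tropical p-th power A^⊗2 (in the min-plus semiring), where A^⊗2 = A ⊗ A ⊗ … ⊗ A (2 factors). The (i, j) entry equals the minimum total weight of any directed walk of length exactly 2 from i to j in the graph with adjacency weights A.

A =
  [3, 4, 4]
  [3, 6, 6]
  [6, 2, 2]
A^⊗2 =
  [6, 6, 6]
  [6, 7, 7]
  [5, 4, 4]

Each entry (A^⊗2)_ij equals the minimum over all length-2 walks i = v_0 → v_1 → … → v_2 = j of Σ_t A[v_t][v_{t+1}]. For example, for (i, j) = (0, 2) we minimise over 3 possible intermediate vertex sequences; the minimum is 6, attained along the walk 0 → 2 → 2.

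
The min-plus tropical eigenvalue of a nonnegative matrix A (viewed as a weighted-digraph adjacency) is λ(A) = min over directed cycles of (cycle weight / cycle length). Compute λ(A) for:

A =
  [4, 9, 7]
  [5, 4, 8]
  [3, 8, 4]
λ(A) = 4

Enumerate directed cycles and compute their means (weight / length). Sample:
  cycle 0 → 0: weight = 4, length = 1, mean = 4/1 ≈ 4.000
  cycle 1 → 1: weight = 4, length = 1, mean = 4/1 ≈ 4.000
  cycle 2 → 2: weight = 4, length = 1, mean = 4/1 ≈ 4.000
  cycle 0 → 1 → 0: weight = 14, length = 2, mean = 14/2 ≈ 7.000
  cycle 0 → 2 → 0: weight = 10, length = 2, mean = 10/2 ≈ 5.000
  cycle 1 → 0 → 1: weight = 14, length = 2, mean = 14/2 ≈ 7.000
Minimum mean = 4.000, attained e.g. along the cycle 0 → 0 with weight 4 and length 1. So λ(A) = 4/1 = 4.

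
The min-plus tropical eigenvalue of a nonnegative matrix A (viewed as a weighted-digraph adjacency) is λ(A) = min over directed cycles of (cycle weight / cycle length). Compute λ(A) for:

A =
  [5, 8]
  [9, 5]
λ(A) = 5

Enumerate directed cycles and compute their means (weight / length). Sample:
  cycle 0 → 0: weight = 5, length = 1, mean = 5/1 ≈ 5.000
  cycle 1 → 1: weight = 5, length = 1, mean = 5/1 ≈ 5.000
  cycle 0 → 1 → 0: weight = 17, length = 2, mean = 17/2 ≈ 8.500
  cycle 1 → 0 → 1: weight = 17, length = 2, mean = 17/2 ≈ 8.500
Minimum mean = 5.000, attained e.g. along the cycle 0 → 0 with weight 5 and length 1. So λ(A) = 5/1 = 5.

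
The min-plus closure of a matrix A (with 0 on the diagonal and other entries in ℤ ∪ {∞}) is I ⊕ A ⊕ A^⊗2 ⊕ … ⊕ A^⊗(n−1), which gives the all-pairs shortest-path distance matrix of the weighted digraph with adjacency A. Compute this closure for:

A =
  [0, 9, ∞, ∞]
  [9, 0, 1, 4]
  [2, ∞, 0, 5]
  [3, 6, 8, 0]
Closure =
  [0, 9, 10, 13]
  [3, 0, 1, 4]
  [2, 11, 0, 5]
  [3, 6, 7, 0]

This is the Floyd-Warshall all-pairs shortest-path computation. For each intermediate vertex k = 0, 1, …, 3, update dist[i][j] ← min(dist[i][j], dist[i][k] + dist[k][j]). The final matrix gives, for each (i, j), the minimum total weight of any directed path from i to j (possibly empty when i = j).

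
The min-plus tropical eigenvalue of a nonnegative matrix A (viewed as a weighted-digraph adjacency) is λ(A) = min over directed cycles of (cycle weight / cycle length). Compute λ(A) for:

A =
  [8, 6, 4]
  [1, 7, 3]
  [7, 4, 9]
λ(A) = 3

Enumerate directed cycles and compute their means (weight / length). Sample:
  cycle 0 → 0: weight = 8, length = 1, mean = 8/1 ≈ 8.000
  cycle 1 → 1: weight = 7, length = 1, mean = 7/1 ≈ 7.000
  cycle 2 → 2: weight = 9, length = 1, mean = 9/1 ≈ 9.000
  cycle 0 → 1 → 0: weight = 7, length = 2, mean = 7/2 ≈ 3.500
  cycle 0 → 2 → 0: weight = 11, length = 2, mean = 11/2 ≈ 5.500
  cycle 1 → 0 → 1: weight = 7, length = 2, mean = 7/2 ≈ 3.500
Minimum mean = 3.000, attained e.g. along the cycle 0 → 2 → 1 → 0 with weight 9 and length 3. So λ(A) = 9/3 = 3.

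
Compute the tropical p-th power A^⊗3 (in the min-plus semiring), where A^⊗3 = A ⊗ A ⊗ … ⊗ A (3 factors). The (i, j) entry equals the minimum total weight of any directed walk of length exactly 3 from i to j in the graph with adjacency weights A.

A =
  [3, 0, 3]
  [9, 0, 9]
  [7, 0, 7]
A^⊗3 =
  [9, 0, 9]
  [9, 0, 9]
  [9, 0, 9]

Each entry (A^⊗3)_ij equals the minimum over all length-3 walks i = v_0 → v_1 → … → v_3 = j of Σ_t A[v_t][v_{t+1}]. For example, for (i, j) = (0, 2) we minimise over 9 possible intermediate vertex sequences; the minimum is 9, attained along the walk 0 → 0 → 0 → 2.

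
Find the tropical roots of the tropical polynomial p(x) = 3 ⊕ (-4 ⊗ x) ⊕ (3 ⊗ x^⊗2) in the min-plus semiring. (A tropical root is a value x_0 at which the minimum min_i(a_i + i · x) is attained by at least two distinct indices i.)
Roots: {-7, 7}

Each tropical root is a break point of the lower envelope of the lines y = a_i + i · x (there are 3 lines, with slopes 0, 1, ..., 2). Only the lines that attain the minimum somewhere contribute to roots; other lines are dominated. Here the surviving (envelope) indices are i = 2, i = 1, i = 0.
Intersections between consecutive envelope lines give the roots: for adjacent envelope indices i < j the intersection is x = (a_i − a_j) / (j − i). Reading off the sorted break points: {-7, 7}.
Verification: at each break x_0, at least two indices attain the minimum of min_i(a_i + i · x_0).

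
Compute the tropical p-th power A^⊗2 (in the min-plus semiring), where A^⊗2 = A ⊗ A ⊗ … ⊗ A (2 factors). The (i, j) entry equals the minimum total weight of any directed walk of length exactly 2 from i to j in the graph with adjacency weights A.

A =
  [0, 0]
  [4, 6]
A^⊗2 =
  [0, 0]
  [4, 4]

Each entry (A^⊗2)_ij equals the minimum over all length-2 walks i = v_0 → v_1 → … → v_2 = j of Σ_t A[v_t][v_{t+1}]. For example, for (i, j) = (0, 1) we minimise over 2 possible intermediate vertex sequences; the minimum is 0, attained along the walk 0 → 0 → 1.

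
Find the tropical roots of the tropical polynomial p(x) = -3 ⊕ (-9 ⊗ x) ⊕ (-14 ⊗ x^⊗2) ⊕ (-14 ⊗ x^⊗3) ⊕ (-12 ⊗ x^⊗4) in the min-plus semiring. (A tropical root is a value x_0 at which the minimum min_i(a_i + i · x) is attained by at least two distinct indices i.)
Roots: {-2, 0, 5, 6}

Each tropical root is a break point of the lower envelope of the lines y = a_i + i · x (there are 5 lines, with slopes 0, 1, ..., 4). Only the lines that attain the minimum somewhere contribute to roots; other lines are dominated. Here the surviving (envelope) indices are i = 4, i = 3, i = 2, i = 1, i = 0.
Intersections between consecutive envelope lines give the roots: for adjacent envelope indices i < j the intersection is x = (a_i − a_j) / (j − i). Reading off the sorted break points: {-2, 0, 5, 6}.
Verification: at each break x_0, at least two indices attain the minimum of min_i(a_i + i · x_0).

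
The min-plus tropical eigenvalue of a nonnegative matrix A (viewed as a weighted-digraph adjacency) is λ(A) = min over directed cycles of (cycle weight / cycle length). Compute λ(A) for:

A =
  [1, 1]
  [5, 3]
λ(A) = 1

Enumerate directed cycles and compute their means (weight / length). Sample:
  cycle 0 → 0: weight = 1, length = 1, mean = 1/1 ≈ 1.000
  cycle 1 → 1: weight = 3, length = 1, mean = 3/1 ≈ 3.000
  cycle 0 → 1 → 0: weight = 6, length = 2, mean = 6/2 ≈ 3.000
  cycle 1 → 0 → 1: weight = 6, length = 2, mean = 6/2 ≈ 3.000
Minimum mean = 1.000, attained e.g. along the cycle 0 → 0 with weight 1 and length 1. So λ(A) = 1/1 = 1.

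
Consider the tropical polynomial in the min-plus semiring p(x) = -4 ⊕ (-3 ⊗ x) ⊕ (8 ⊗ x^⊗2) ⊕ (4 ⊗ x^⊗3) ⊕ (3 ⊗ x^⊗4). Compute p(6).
p(6) = -4

A tropical monomial a ⊗ x^⊗i evaluates to a + i · x. Evaluating each term at x = 6:
  Term 0 contributes -4 + 0 · 6 = -4
  Term 1 contributes -3 + 1 · 6 = 3
  Term 2 contributes 8 + 2 · 6 = 20
  Term 3 contributes 4 + 3 · 6 = 22
  Term 4 contributes 3 + 4 · 6 = 27
p(6) = ⊕ of these = min[-4, 3, 20, 22, 27] = -4.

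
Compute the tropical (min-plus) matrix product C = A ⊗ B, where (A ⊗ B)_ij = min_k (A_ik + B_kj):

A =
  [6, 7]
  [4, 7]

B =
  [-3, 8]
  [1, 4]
A ⊗ B =
  [3, 11]
  [1, 11]

Apply the min-plus product entry-by-entry:
  C[0][0] = min over k of (A[0][0] + B[0][0] = 6 + -3 = 3, A[0][1] + B[1][0] = 7 + 1 = 8) = 3 (attained at k = 0)
  C[0][1] = min over k of (A[0][0] + B[0][1] = 6 + 8 = 14, A[0][1] + B[1][1] = 7 + 4 = 11) = 11 (attained at k = 1)
  C[1][0] = min over k of (A[1][0] + B[0][0] = 4 + -3 = 1, A[1][1] + B[1][0] = 7 + 1 = 8) = 1 (attained at k = 0)
  C[1][1] = min over k of (A[1][0] + B[0][1] = 4 + 8 = 12, A[1][1] + B[1][1] = 7 + 4 = 11) = 11 (attained at k = 1)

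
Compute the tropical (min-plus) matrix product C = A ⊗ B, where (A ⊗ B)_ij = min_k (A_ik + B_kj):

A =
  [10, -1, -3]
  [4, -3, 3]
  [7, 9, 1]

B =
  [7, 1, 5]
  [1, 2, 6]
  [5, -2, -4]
A ⊗ B =
  [0, -5, -7]
  [-2, -1, -1]
  [6, -1, -3]

Apply the min-plus product entry-by-entry:
  C[0][0] = min over k of (A[0][0] + B[0][0] = 10 + 7 = 17, A[0][1] + B[1][0] = -1 + 1 = 0, A[0][2] + B[2][0] = -3 + 5 = 2) = 0 (attained at k = 1)
  C[0][1] = min over k of (A[0][0] + B[0][1] = 10 + 1 = 11, A[0][1] + B[1][1] = -1 + 2 = 1, A[0][2] + B[2][1] = -3 + -2 = -5) = -5 (attained at k = 2)
  C[0][2] = min over k of (A[0][0] + B[0][2] = 10 + 5 = 15, A[0][1] + B[1][2] = -1 + 6 = 5, A[0][2] + B[2][2] = -3 + -4 = -7) = -7 (attained at k = 2)
  C[1][0] = min over k of (A[1][0] + B[0][0] = 4 + 7 = 11, A[1][1] + B[1][0] = -3 + 1 = -2, A[1][2] + B[2][0] = 3 + 5 = 8) = -2 (attained at k = 1)
  C[1][1] = min over k of (A[1][0] + B[0][1] = 4 + 1 = 5, A[1][1] + B[1][1] = -3 + 2 = -1, A[1][2] + B[2][1] = 3 + -2 = 1) = -1 (attained at k = 1)
  C[1][2] = min over k of (A[1][0] + B[0][2] = 4 + 5 = 9, A[1][1] + B[1][2] = -3 + 6 = 3, A[1][2] + B[2][2] = 3 + -4 = -1) = -1 (attained at k = 2)
  C[2][0] = min over k of (A[2][0] + B[0][0] = 7 + 7 = 14, A[2][1] + B[1][0] = 9 + 1 = 10, A[2][2] + B[2][0] = 1 + 5 = 6) = 6 (attained at k = 2)
  C[2][1] = min over k of (A[2][0] + B[0][1] = 7 + 1 = 8, A[2][1] + B[1][1] = 9 + 2 = 11, A[2][2] + B[2][1] = 1 + -2 = -1) = -1 (attained at k = 2)
  C[2][2] = min over k of (A[2][0] + B[0][2] = 7 + 5 = 12, A[2][1] + B[1][2] = 9 + 6 = 15, A[2][2] + B[2][2] = 1 + -4 = -3) = -3 (attained at k = 2)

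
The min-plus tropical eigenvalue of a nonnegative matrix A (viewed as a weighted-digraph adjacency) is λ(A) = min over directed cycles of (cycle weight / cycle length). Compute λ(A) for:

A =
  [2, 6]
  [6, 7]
λ(A) = 2

Enumerate directed cycles and compute their means (weight / length). Sample:
  cycle 0 → 0: weight = 2, length = 1, mean = 2/1 ≈ 2.000
  cycle 1 → 1: weight = 7, length = 1, mean = 7/1 ≈ 7.000
  cycle 0 → 1 → 0: weight = 12, length = 2, mean = 12/2 ≈ 6.000
  cycle 1 → 0 → 1: weight = 12, length = 2, mean = 12/2 ≈ 6.000
Minimum mean = 2.000, attained e.g. along the cycle 0 → 0 with weight 2 and length 1. So λ(A) = 2/1 = 2.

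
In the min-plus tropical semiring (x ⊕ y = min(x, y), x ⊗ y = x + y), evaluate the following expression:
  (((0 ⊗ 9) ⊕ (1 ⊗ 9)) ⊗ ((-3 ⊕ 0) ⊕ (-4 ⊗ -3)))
(((0 ⊗ 9) ⊕ (1 ⊗ 9)) ⊗ ((-3 ⊕ 0) ⊕ (-4 ⊗ -3))) = 2

Expand innermost to outermost. Recall ⊕ takes the minimum of its arguments and ⊗ takes their sum. Working out the expression (((0 ⊗ 9) ⊕ (1 ⊗ 9)) ⊗ ((-3 ⊕ 0) ⊕ (-4 ⊗ -3))) gives 2.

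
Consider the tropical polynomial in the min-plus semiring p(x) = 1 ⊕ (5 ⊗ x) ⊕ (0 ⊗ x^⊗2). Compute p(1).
p(1) = 1

A tropical monomial a ⊗ x^⊗i evaluates to a + i · x. Evaluating each term at x = 1:
  Term 0 contributes 1 + 0 · 1 = 1
  Term 1 contributes 5 + 1 · 1 = 6
  Term 2 contributes 0 + 2 · 1 = 2
p(1) = ⊕ of these = min[1, 6, 2] = 1.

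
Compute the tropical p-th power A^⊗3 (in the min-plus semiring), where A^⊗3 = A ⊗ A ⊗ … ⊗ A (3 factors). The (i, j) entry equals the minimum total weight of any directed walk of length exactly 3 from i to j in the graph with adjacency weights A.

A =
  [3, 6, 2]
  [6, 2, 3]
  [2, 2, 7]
A^⊗3 =
  [7, 6, 6]
  [7, 6, 7]
  [6, 6, 7]

Each entry (A^⊗3)_ij equals the minimum over all length-3 walks i = v_0 → v_1 → … → v_3 = j of Σ_t A[v_t][v_{t+1}]. For example, for (i, j) = (0, 2) we minimise over 9 possible intermediate vertex sequences; the minimum is 6, attained along the walk 0 → 2 → 0 → 2.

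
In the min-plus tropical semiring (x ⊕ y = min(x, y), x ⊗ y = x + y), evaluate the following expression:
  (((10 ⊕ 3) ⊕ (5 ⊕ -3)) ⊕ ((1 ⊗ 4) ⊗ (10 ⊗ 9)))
(((10 ⊕ 3) ⊕ (5 ⊕ -3)) ⊕ ((1 ⊗ 4) ⊗ (10 ⊗ 9))) = -3

Expand innermost to outermost. Recall ⊕ takes the minimum of its arguments and ⊗ takes their sum. Working out the expression (((10 ⊕ 3) ⊕ (5 ⊕ -3)) ⊕ ((1 ⊗ 4) ⊗ (10 ⊗ 9))) gives -3.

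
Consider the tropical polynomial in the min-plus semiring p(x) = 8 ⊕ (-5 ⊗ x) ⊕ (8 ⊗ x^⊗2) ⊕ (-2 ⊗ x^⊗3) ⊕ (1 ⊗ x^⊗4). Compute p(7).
p(7) = 2

A tropical monomial a ⊗ x^⊗i evaluates to a + i · x. Evaluating each term at x = 7:
  Term 0 contributes 8 + 0 · 7 = 8
  Term 1 contributes -5 + 1 · 7 = 2
  Term 2 contributes 8 + 2 · 7 = 22
  Term 3 contributes -2 + 3 · 7 = 19
  Term 4 contributes 1 + 4 · 7 = 29
p(7) = ⊕ of these = min[8, 2, 22, 19, 29] = 2.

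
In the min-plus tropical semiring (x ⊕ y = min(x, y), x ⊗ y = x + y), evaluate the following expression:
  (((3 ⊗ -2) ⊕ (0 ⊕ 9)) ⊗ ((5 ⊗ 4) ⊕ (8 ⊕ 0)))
(((3 ⊗ -2) ⊕ (0 ⊕ 9)) ⊗ ((5 ⊗ 4) ⊕ (8 ⊕ 0))) = 0

Expand innermost to outermost. Recall ⊕ takes the minimum of its arguments and ⊗ takes their sum. Working out the expression (((3 ⊗ -2) ⊕ (0 ⊕ 9)) ⊗ ((5 ⊗ 4) ⊕ (8 ⊕ 0))) gives 0.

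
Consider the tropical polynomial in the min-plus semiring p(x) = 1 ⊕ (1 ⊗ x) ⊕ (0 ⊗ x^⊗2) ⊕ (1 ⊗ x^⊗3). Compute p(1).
p(1) = 1

A tropical monomial a ⊗ x^⊗i evaluates to a + i · x. Evaluating each term at x = 1:
  Term 0 contributes 1 + 0 · 1 = 1
  Term 1 contributes 1 + 1 · 1 = 2
  Term 2 contributes 0 + 2 · 1 = 2
  Term 3 contributes 1 + 3 · 1 = 4
p(1) = ⊕ of these = min[1, 2, 2, 4] = 1.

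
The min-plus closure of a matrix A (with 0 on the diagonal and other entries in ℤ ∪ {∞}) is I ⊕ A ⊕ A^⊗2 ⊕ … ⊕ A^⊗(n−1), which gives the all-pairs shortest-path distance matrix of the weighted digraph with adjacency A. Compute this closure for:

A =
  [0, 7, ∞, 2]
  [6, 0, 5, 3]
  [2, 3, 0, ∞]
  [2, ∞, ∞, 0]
Closure =
  [0, 7, 12, 2]
  [5, 0, 5, 3]
  [2, 3, 0, 4]
  [2, 9, 14, 0]

This is the Floyd-Warshall all-pairs shortest-path computation. For each intermediate vertex k = 0, 1, …, 3, update dist[i][j] ← min(dist[i][j], dist[i][k] + dist[k][j]). The final matrix gives, for each (i, j), the minimum total weight of any directed path from i to j (possibly empty when i = j).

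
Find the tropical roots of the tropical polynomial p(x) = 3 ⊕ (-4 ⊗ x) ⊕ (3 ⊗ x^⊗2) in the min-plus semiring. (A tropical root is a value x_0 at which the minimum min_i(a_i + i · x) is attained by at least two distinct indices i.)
Roots: {-7, 7}

Each tropical root is a break point of the lower envelope of the lines y = a_i + i · x (there are 3 lines, with slopes 0, 1, ..., 2). Only the lines that attain the minimum somewhere contribute to roots; other lines are dominated. Here the surviving (envelope) indices are i = 2, i = 1, i = 0.
Intersections between consecutive envelope lines give the roots: for adjacent envelope indices i < j the intersection is x = (a_i − a_j) / (j − i). Reading off the sorted break points: {-7, 7}.
Verification: at each break x_0, at least two indices attain the minimum of min_i(a_i + i · x_0).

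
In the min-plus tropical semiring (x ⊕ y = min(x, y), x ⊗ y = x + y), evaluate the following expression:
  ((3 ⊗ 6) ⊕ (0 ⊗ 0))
((3 ⊗ 6) ⊕ (0 ⊗ 0)) = 0

Expand innermost to outermost. Recall ⊕ takes the minimum of its arguments and ⊗ takes their sum. Working out the expression ((3 ⊗ 6) ⊕ (0 ⊗ 0)) gives 0.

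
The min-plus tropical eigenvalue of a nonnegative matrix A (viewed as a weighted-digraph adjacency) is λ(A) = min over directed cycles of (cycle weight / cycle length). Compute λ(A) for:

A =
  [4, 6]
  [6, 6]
λ(A) = 4

Enumerate directed cycles and compute their means (weight / length). Sample:
  cycle 0 → 0: weight = 4, length = 1, mean = 4/1 ≈ 4.000
  cycle 1 → 1: weight = 6, length = 1, mean = 6/1 ≈ 6.000
  cycle 0 → 1 → 0: weight = 12, length = 2, mean = 12/2 ≈ 6.000
  cycle 1 → 0 → 1: weight = 12, length = 2, mean = 12/2 ≈ 6.000
Minimum mean = 4.000, attained e.g. along the cycle 0 → 0 with weight 4 and length 1. So λ(A) = 4/1 = 4.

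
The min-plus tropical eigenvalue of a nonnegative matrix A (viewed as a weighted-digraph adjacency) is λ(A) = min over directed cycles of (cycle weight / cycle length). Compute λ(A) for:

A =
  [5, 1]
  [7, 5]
λ(A) = 4

Enumerate directed cycles and compute their means (weight / length). Sample:
  cycle 0 → 0: weight = 5, length = 1, mean = 5/1 ≈ 5.000
  cycle 1 → 1: weight = 5, length = 1, mean = 5/1 ≈ 5.000
  cycle 0 → 1 → 0: weight = 8, length = 2, mean = 8/2 ≈ 4.000
  cycle 1 → 0 → 1: weight = 8, length = 2, mean = 8/2 ≈ 4.000
Minimum mean = 4.000, attained e.g. along the cycle 0 → 1 → 0 with weight 8 and length 2. So λ(A) = 8/2 = 4.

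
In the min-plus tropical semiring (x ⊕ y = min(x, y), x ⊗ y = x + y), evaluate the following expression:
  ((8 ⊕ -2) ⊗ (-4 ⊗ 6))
((8 ⊕ -2) ⊗ (-4 ⊗ 6)) = 0

Expand innermost to outermost. Recall ⊕ takes the minimum of its arguments and ⊗ takes their sum. Working out the expression ((8 ⊕ -2) ⊗ (-4 ⊗ 6)) gives 0.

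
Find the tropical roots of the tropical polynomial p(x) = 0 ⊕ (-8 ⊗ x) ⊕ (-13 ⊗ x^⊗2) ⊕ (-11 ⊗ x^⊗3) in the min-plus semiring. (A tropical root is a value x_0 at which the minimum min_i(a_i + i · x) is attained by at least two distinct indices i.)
Roots: {-2, 5, 8}

Each tropical root is a break point of the lower envelope of the lines y = a_i + i · x (there are 4 lines, with slopes 0, 1, ..., 3). Only the lines that attain the minimum somewhere contribute to roots; other lines are dominated. Here the surviving (envelope) indices are i = 3, i = 2, i = 1, i = 0.
Intersections between consecutive envelope lines give the roots: for adjacent envelope indices i < j the intersection is x = (a_i − a_j) / (j − i). Reading off the sorted break points: {-2, 5, 8}.
Verification: at each break x_0, at least two indices attain the minimum of min_i(a_i + i · x_0).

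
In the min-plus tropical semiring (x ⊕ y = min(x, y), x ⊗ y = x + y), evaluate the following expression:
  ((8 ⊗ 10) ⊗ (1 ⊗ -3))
((8 ⊗ 10) ⊗ (1 ⊗ -3)) = 16

Expand innermost to outermost. Recall ⊕ takes the minimum of its arguments and ⊗ takes their sum. Working out the expression ((8 ⊗ 10) ⊗ (1 ⊗ -3)) gives 16.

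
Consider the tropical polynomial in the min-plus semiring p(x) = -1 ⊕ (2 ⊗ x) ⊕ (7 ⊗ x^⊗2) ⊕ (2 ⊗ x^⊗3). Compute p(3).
p(3) = -1

A tropical monomial a ⊗ x^⊗i evaluates to a + i · x. Evaluating each term at x = 3:
  Term 0 contributes -1 + 0 · 3 = -1
  Term 1 contributes 2 + 1 · 3 = 5
  Term 2 contributes 7 + 2 · 3 = 13
  Term 3 contributes 2 + 3 · 3 = 11
p(3) = ⊕ of these = min[-1, 5, 13, 11] = -1.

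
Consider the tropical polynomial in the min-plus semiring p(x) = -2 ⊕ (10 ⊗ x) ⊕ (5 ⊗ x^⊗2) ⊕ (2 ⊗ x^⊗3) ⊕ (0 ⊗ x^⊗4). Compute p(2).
p(2) = -2

A tropical monomial a ⊗ x^⊗i evaluates to a + i · x. Evaluating each term at x = 2:
  Term 0 contributes -2 + 0 · 2 = -2
  Term 1 contributes 10 + 1 · 2 = 12
  Term 2 contributes 5 + 2 · 2 = 9
  Term 3 contributes 2 + 3 · 2 = 8
  Term 4 contributes 0 + 4 · 2 = 8
p(2) = ⊕ of these = min[-2, 12, 9, 8, 8] = -2.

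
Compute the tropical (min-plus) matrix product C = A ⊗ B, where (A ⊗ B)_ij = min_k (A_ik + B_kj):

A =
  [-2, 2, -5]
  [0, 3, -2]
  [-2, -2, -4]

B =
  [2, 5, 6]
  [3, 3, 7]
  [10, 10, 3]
A ⊗ B =
  [0, 3, -2]
  [2, 5, 1]
  [0, 1, -1]

Apply the min-plus product entry-by-entry:
  C[0][0] = min over k of (A[0][0] + B[0][0] = -2 + 2 = 0, A[0][1] + B[1][0] = 2 + 3 = 5, A[0][2] + B[2][0] = -5 + 10 = 5) = 0 (attained at k = 0)
  C[0][1] = min over k of (A[0][0] + B[0][1] = -2 + 5 = 3, A[0][1] + B[1][1] = 2 + 3 = 5, A[0][2] + B[2][1] = -5 + 10 = 5) = 3 (attained at k = 0)
  C[0][2] = min over k of (A[0][0] + B[0][2] = -2 + 6 = 4, A[0][1] + B[1][2] = 2 + 7 = 9, A[0][2] + B[2][2] = -5 + 3 = -2) = -2 (attained at k = 2)
  C[1][0] = min over k of (A[1][0] + B[0][0] = 0 + 2 = 2, A[1][1] + B[1][0] = 3 + 3 = 6, A[1][2] + B[2][0] = -2 + 10 = 8) = 2 (attained at k = 0)
  C[1][1] = min over k of (A[1][0] + B[0][1] = 0 + 5 = 5, A[1][1] + B[1][1] = 3 + 3 = 6, A[1][2] + B[2][1] = -2 + 10 = 8) = 5 (attained at k = 0)
  C[1][2] = min over k of (A[1][0] + B[0][2] = 0 + 6 = 6, A[1][1] + B[1][2] = 3 + 7 = 10, A[1][2] + B[2][2] = -2 + 3 = 1) = 1 (attained at k = 2)
  C[2][0] = min over k of (A[2][0] + B[0][0] = -2 + 2 = 0, A[2][1] + B[1][0] = -2 + 3 = 1, A[2][2] + B[2][0] = -4 + 10 = 6) = 0 (attained at k = 0)
  C[2][1] = min over k of (A[2][0] + B[0][1] = -2 + 5 = 3, A[2][1] + B[1][1] = -2 + 3 = 1, A[2][2] + B[2][1] = -4 + 10 = 6) = 1 (attained at k = 1)
  C[2][2] = min over k of (A[2][0] + B[0][2] = -2 + 6 = 4, A[2][1] + B[1][2] = -2 + 7 = 5, A[2][2] + B[2][2] = -4 + 3 = -1) = -1 (attained at k = 2)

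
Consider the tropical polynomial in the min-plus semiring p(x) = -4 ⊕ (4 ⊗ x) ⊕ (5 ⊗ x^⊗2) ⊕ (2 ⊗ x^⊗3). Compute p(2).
p(2) = -4

A tropical monomial a ⊗ x^⊗i evaluates to a + i · x. Evaluating each term at x = 2:
  Term 0 contributes -4 + 0 · 2 = -4
  Term 1 contributes 4 + 1 · 2 = 6
  Term 2 contributes 5 + 2 · 2 = 9
  Term 3 contributes 2 + 3 · 2 = 8
p(2) = ⊕ of these = min[-4, 6, 9, 8] = -4.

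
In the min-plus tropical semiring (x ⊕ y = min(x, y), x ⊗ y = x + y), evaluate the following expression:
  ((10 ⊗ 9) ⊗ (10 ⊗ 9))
((10 ⊗ 9) ⊗ (10 ⊗ 9)) = 38

Expand innermost to outermost. Recall ⊕ takes the minimum of its arguments and ⊗ takes their sum. Working out the expression ((10 ⊗ 9) ⊗ (10 ⊗ 9)) gives 38.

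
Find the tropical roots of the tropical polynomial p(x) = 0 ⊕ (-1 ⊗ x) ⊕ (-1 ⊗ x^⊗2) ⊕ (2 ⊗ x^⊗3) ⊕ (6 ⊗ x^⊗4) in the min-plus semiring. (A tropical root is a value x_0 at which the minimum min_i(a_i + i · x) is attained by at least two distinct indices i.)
Roots: {-4, -3, 0, 1}

Each tropical root is a break point of the lower envelope of the lines y = a_i + i · x (there are 5 lines, with slopes 0, 1, ..., 4). Only the lines that attain the minimum somewhere contribute to roots; other lines are dominated. Here the surviving (envelope) indices are i = 4, i = 3, i = 2, i = 1, i = 0.
Intersections between consecutive envelope lines give the roots: for adjacent envelope indices i < j the intersection is x = (a_i − a_j) / (j − i). Reading off the sorted break points: {-4, -3, 0, 1}.
Verification: at each break x_0, at least two indices attain the minimum of min_i(a_i + i · x_0).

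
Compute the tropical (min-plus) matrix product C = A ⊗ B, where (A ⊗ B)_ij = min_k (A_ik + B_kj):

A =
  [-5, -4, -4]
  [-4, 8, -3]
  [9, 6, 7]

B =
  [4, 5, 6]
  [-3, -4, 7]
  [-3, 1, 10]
A ⊗ B =
  [-7, -8, 1]
  [-6, -2, 2]
  [3, 2, 13]

Apply the min-plus product entry-by-entry:
  C[0][0] = min over k of (A[0][0] + B[0][0] = -5 + 4 = -1, A[0][1] + B[1][0] = -4 + -3 = -7, A[0][2] + B[2][0] = -4 + -3 = -7) = -7 (attained at k = 1)
  C[0][1] = min over k of (A[0][0] + B[0][1] = -5 + 5 = 0, A[0][1] + B[1][1] = -4 + -4 = -8, A[0][2] + B[2][1] = -4 + 1 = -3) = -8 (attained at k = 1)
  C[0][2] = min over k of (A[0][0] + B[0][2] = -5 + 6 = 1, A[0][1] + B[1][2] = -4 + 7 = 3, A[0][2] + B[2][2] = -4 + 10 = 6) = 1 (attained at k = 0)
  C[1][0] = min over k of (A[1][0] + B[0][0] = -4 + 4 = 0, A[1][1] + B[1][0] = 8 + -3 = 5, A[1][2] + B[2][0] = -3 + -3 = -6) = -6 (attained at k = 2)
  C[1][1] = min over k of (A[1][0] + B[0][1] = -4 + 5 = 1, A[1][1] + B[1][1] = 8 + -4 = 4, A[1][2] + B[2][1] = -3 + 1 = -2) = -2 (attained at k = 2)
  C[1][2] = min over k of (A[1][0] + B[0][2] = -4 + 6 = 2, A[1][1] + B[1][2] = 8 + 7 = 15, A[1][2] + B[2][2] = -3 + 10 = 7) = 2 (attained at k = 0)
  C[2][0] = min over k of (A[2][0] + B[0][0] = 9 + 4 = 13, A[2][1] + B[1][0] = 6 + -3 = 3, A[2][2] + B[2][0] = 7 + -3 = 4) = 3 (attained at k = 1)
  C[2][1] = min over k of (A[2][0] + B[0][1] = 9 + 5 = 14, A[2][1] + B[1][1] = 6 + -4 = 2, A[2][2] + B[2][1] = 7 + 1 = 8) = 2 (attained at k = 1)
  C[2][2] = min over k of (A[2][0] + B[0][2] = 9 + 6 = 15, A[2][1] + B[1][2] = 6 + 7 = 13, A[2][2] + B[2][2] = 7 + 10 = 17) = 13 (attained at k = 1)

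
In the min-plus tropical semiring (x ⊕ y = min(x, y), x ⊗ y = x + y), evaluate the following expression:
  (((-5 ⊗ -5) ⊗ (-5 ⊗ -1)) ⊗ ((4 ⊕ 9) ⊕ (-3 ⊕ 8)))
(((-5 ⊗ -5) ⊗ (-5 ⊗ -1)) ⊗ ((4 ⊕ 9) ⊕ (-3 ⊕ 8))) = -19

Expand innermost to outermost. Recall ⊕ takes the minimum of its arguments and ⊗ takes their sum. Working out the expression (((-5 ⊗ -5) ⊗ (-5 ⊗ -1)) ⊗ ((4 ⊕ 9) ⊕ (-3 ⊕ 8))) gives -19.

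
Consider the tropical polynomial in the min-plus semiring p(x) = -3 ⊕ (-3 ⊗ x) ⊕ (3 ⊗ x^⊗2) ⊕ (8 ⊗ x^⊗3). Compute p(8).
p(8) = -3

A tropical monomial a ⊗ x^⊗i evaluates to a + i · x. Evaluating each term at x = 8:
  Term 0 contributes -3 + 0 · 8 = -3
  Term 1 contributes -3 + 1 · 8 = 5
  Term 2 contributes 3 + 2 · 8 = 19
  Term 3 contributes 8 + 3 · 8 = 32
p(8) = ⊕ of these = min[-3, 5, 19, 32] = -3.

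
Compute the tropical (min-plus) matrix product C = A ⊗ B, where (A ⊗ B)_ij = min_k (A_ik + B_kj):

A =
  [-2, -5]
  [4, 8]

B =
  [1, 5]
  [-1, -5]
A ⊗ B =
  [-6, -10]
  [5, 3]

Apply the min-plus product entry-by-entry:
  C[0][0] = min over k of (A[0][0] + B[0][0] = -2 + 1 = -1, A[0][1] + B[1][0] = -5 + -1 = -6) = -6 (attained at k = 1)
  C[0][1] = min over k of (A[0][0] + B[0][1] = -2 + 5 = 3, A[0][1] + B[1][1] = -5 + -5 = -10) = -10 (attained at k = 1)
  C[1][0] = min over k of (A[1][0] + B[0][0] = 4 + 1 = 5, A[1][1] + B[1][0] = 8 + -1 = 7) = 5 (attained at k = 0)
  C[1][1] = min over k of (A[1][0] + B[0][1] = 4 + 5 = 9, A[1][1] + B[1][1] = 8 + -5 = 3) = 3 (attained at k = 1)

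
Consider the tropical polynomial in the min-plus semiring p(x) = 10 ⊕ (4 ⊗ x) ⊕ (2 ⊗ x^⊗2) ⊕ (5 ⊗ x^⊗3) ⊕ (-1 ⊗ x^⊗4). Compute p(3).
p(3) = 7

A tropical monomial a ⊗ x^⊗i evaluates to a + i · x. Evaluating each term at x = 3:
  Term 0 contributes 10 + 0 · 3 = 10
  Term 1 contributes 4 + 1 · 3 = 7
  Term 2 contributes 2 + 2 · 3 = 8
  Term 3 contributes 5 + 3 · 3 = 14
  Term 4 contributes -1 + 4 · 3 = 11
p(3) = ⊕ of these = min[10, 7, 8, 14, 11] = 7.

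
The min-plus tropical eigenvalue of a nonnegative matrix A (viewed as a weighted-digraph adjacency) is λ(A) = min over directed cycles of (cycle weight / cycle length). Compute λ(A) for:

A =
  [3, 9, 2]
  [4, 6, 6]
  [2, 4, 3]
λ(A) = 2

Enumerate directed cycles and compute their means (weight / length). Sample:
  cycle 0 → 0: weight = 3, length = 1, mean = 3/1 ≈ 3.000
  cycle 1 → 1: weight = 6, length = 1, mean = 6/1 ≈ 6.000
  cycle 2 → 2: weight = 3, length = 1, mean = 3/1 ≈ 3.000
  cycle 0 → 1 → 0: weight = 13, length = 2, mean = 13/2 ≈ 6.500
  cycle 0 → 2 → 0: weight = 4, length = 2, mean = 4/2 ≈ 2.000
  cycle 1 → 0 → 1: weight = 13, length = 2, mean = 13/2 ≈ 6.500
Minimum mean = 2.000, attained e.g. along the cycle 0 → 2 → 0 with weight 4 and length 2. So λ(A) = 4/2 = 2.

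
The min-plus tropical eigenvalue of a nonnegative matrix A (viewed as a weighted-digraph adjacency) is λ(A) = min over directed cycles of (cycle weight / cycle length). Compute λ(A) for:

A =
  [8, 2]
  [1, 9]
λ(A) = 3/2

Enumerate directed cycles and compute their means (weight / length). Sample:
  cycle 0 → 0: weight = 8, length = 1, mean = 8/1 ≈ 8.000
  cycle 1 → 1: weight = 9, length = 1, mean = 9/1 ≈ 9.000
  cycle 0 → 1 → 0: weight = 3, length = 2, mean = 3/2 ≈ 1.500
  cycle 1 → 0 → 1: weight = 3, length = 2, mean = 3/2 ≈ 1.500
Minimum mean = 1.500, attained e.g. along the cycle 0 → 1 → 0 with weight 3 and length 2. So λ(A) = 3/2 = 3/2.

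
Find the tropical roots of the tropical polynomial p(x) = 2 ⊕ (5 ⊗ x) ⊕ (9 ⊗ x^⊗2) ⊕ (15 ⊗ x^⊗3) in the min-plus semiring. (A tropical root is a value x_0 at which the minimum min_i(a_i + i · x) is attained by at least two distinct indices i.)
Roots: {-6, -4, -3}

Each tropical root is a break point of the lower envelope of the lines y = a_i + i · x (there are 4 lines, with slopes 0, 1, ..., 3). Only the lines that attain the minimum somewhere contribute to roots; other lines are dominated. Here the surviving (envelope) indices are i = 3, i = 2, i = 1, i = 0.
Intersections between consecutive envelope lines give the roots: for adjacent envelope indices i < j the intersection is x = (a_i − a_j) / (j − i). Reading off the sorted break points: {-6, -4, -3}.
Verification: at each break x_0, at least two indices attain the minimum of min_i(a_i + i · x_0).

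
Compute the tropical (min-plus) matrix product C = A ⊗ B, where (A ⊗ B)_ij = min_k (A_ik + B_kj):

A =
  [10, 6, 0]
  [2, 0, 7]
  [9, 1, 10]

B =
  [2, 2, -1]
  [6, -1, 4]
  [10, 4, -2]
A ⊗ B =
  [10, 4, -2]
  [4, -1, 1]
  [7, 0, 5]

Apply the min-plus product entry-by-entry:
  C[0][0] = min over k of (A[0][0] + B[0][0] = 10 + 2 = 12, A[0][1] + B[1][0] = 6 + 6 = 12, A[0][2] + B[2][0] = 0 + 10 = 10) = 10 (attained at k = 2)
  C[0][1] = min over k of (A[0][0] + B[0][1] = 10 + 2 = 12, A[0][1] + B[1][1] = 6 + -1 = 5, A[0][2] + B[2][1] = 0 + 4 = 4) = 4 (attained at k = 2)
  C[0][2] = min over k of (A[0][0] + B[0][2] = 10 + -1 = 9, A[0][1] + B[1][2] = 6 + 4 = 10, A[0][2] + B[2][2] = 0 + -2 = -2) = -2 (attained at k = 2)
  C[1][0] = min over k of (A[1][0] + B[0][0] = 2 + 2 = 4, A[1][1] + B[1][0] = 0 + 6 = 6, A[1][2] + B[2][0] = 7 + 10 = 17) = 4 (attained at k = 0)
  C[1][1] = min over k of (A[1][0] + B[0][1] = 2 + 2 = 4, A[1][1] + B[1][1] = 0 + -1 = -1, A[1][2] + B[2][1] = 7 + 4 = 11) = -1 (attained at k = 1)
  C[1][2] = min over k of (A[1][0] + B[0][2] = 2 + -1 = 1, A[1][1] + B[1][2] = 0 + 4 = 4, A[1][2] + B[2][2] = 7 + -2 = 5) = 1 (attained at k = 0)
  C[2][0] = min over k of (A[2][0] + B[0][0] = 9 + 2 = 11, A[2][1] + B[1][0] = 1 + 6 = 7, A[2][2] + B[2][0] = 10 + 10 = 20) = 7 (attained at k = 1)
  C[2][1] = min over k of (A[2][0] + B[0][1] = 9 + 2 = 11, A[2][1] + B[1][1] = 1 + -1 = 0, A[2][2] + B[2][1] = 10 + 4 = 14) = 0 (attained at k = 1)
  C[2][2] = min over k of (A[2][0] + B[0][2] = 9 + -1 = 8, A[2][1] + B[1][2] = 1 + 4 = 5, A[2][2] + B[2][2] = 10 + -2 = 8) = 5 (attained at k = 1)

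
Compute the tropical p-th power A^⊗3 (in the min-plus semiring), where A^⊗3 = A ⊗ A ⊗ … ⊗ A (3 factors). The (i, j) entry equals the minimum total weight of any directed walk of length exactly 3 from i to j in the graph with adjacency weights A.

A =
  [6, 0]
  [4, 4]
A^⊗3 =
  [8, 4]
  [8, 8]

Each entry (A^⊗3)_ij equals the minimum over all length-3 walks i = v_0 → v_1 → … → v_3 = j of Σ_t A[v_t][v_{t+1}]. For example, for (i, j) = (0, 1) we minimise over 4 possible intermediate vertex sequences; the minimum is 4, attained along the walk 0 → 1 → 0 → 1.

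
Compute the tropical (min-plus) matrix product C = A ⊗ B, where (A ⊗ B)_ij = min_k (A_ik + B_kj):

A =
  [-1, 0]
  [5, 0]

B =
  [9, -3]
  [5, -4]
A ⊗ B =
  [5, -4]
  [5, -4]

Apply the min-plus product entry-by-entry:
  C[0][0] = min over k of (A[0][0] + B[0][0] = -1 + 9 = 8, A[0][1] + B[1][0] = 0 + 5 = 5) = 5 (attained at k = 1)
  C[0][1] = min over k of (A[0][0] + B[0][1] = -1 + -3 = -4, A[0][1] + B[1][1] = 0 + -4 = -4) = -4 (attained at k = 0)
  C[1][0] = min over k of (A[1][0] + B[0][0] = 5 + 9 = 14, A[1][1] + B[1][0] = 0 + 5 = 5) = 5 (attained at k = 1)
  C[1][1] = min over k of (A[1][0] + B[0][1] = 5 + -3 = 2, A[1][1] + B[1][1] = 0 + -4 = -4) = -4 (attained at k = 1)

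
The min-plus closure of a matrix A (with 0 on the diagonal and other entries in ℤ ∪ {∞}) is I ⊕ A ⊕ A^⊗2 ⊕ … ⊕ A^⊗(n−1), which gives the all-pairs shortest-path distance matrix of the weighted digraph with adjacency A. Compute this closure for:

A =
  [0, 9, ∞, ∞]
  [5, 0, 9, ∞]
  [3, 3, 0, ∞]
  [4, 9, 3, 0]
Closure =
  [0, 9, 18, ∞]
  [5, 0, 9, ∞]
  [3, 3, 0, ∞]
  [4, 6, 3, 0]

This is the Floyd-Warshall all-pairs shortest-path computation. For each intermediate vertex k = 0, 1, …, 3, update dist[i][j] ← min(dist[i][j], dist[i][k] + dist[k][j]). The final matrix gives, for each (i, j), the minimum total weight of any directed path from i to j (possibly empty when i = j).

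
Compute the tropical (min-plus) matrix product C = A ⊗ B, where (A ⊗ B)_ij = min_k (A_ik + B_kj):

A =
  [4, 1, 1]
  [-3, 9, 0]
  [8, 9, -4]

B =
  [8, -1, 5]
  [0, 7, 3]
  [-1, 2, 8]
A ⊗ B =
  [0, 3, 4]
  [-1, -4, 2]
  [-5, -2, 4]

Apply the min-plus product entry-by-entry:
  C[0][0] = min over k of (A[0][0] + B[0][0] = 4 + 8 = 12, A[0][1] + B[1][0] = 1 + 0 = 1, A[0][2] + B[2][0] = 1 + -1 = 0) = 0 (attained at k = 2)
  C[0][1] = min over k of (A[0][0] + B[0][1] = 4 + -1 = 3, A[0][1] + B[1][1] = 1 + 7 = 8, A[0][2] + B[2][1] = 1 + 2 = 3) = 3 (attained at k = 0)
  C[0][2] = min over k of (A[0][0] + B[0][2] = 4 + 5 = 9, A[0][1] + B[1][2] = 1 + 3 = 4, A[0][2] + B[2][2] = 1 + 8 = 9) = 4 (attained at k = 1)
  C[1][0] = min over k of (A[1][0] + B[0][0] = -3 + 8 = 5, A[1][1] + B[1][0] = 9 + 0 = 9, A[1][2] + B[2][0] = 0 + -1 = -1) = -1 (attained at k = 2)
  C[1][1] = min over k of (A[1][0] + B[0][1] = -3 + -1 = -4, A[1][1] + B[1][1] = 9 + 7 = 16, A[1][2] + B[2][1] = 0 + 2 = 2) = -4 (attained at k = 0)
  C[1][2] = min over k of (A[1][0] + B[0][2] = -3 + 5 = 2, A[1][1] + B[1][2] = 9 + 3 = 12, A[1][2] + B[2][2] = 0 + 8 = 8) = 2 (attained at k = 0)
  C[2][0] = min over k of (A[2][0] + B[0][0] = 8 + 8 = 16, A[2][1] + B[1][0] = 9 + 0 = 9, A[2][2] + B[2][0] = -4 + -1 = -5) = -5 (attained at k = 2)
  C[2][1] = min over k of (A[2][0] + B[0][1] = 8 + -1 = 7, A[2][1] + B[1][1] = 9 + 7 = 16, A[2][2] + B[2][1] = -4 + 2 = -2) = -2 (attained at k = 2)
  C[2][2] = min over k of (A[2][0] + B[0][2] = 8 + 5 = 13, A[2][1] + B[1][2] = 9 + 3 = 12, A[2][2] + B[2][2] = -4 + 8 = 4) = 4 (attained at k = 2)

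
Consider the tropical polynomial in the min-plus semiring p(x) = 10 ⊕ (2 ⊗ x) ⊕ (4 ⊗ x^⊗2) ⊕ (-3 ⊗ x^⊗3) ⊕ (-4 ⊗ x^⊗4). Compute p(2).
p(2) = 3

A tropical monomial a ⊗ x^⊗i evaluates to a + i · x. Evaluating each term at x = 2:
  Term 0 contributes 10 + 0 · 2 = 10
  Term 1 contributes 2 + 1 · 2 = 4
  Term 2 contributes 4 + 2 · 2 = 8
  Term 3 contributes -3 + 3 · 2 = 3
  Term 4 contributes -4 + 4 · 2 = 4
p(2) = ⊕ of these = min[10, 4, 8, 3, 4] = 3.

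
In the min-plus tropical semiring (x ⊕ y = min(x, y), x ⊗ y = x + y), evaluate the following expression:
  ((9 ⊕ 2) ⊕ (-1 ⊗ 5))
((9 ⊕ 2) ⊕ (-1 ⊗ 5)) = 2

Expand innermost to outermost. Recall ⊕ takes the minimum of its arguments and ⊗ takes their sum. Working out the expression ((9 ⊕ 2) ⊕ (-1 ⊗ 5)) gives 2.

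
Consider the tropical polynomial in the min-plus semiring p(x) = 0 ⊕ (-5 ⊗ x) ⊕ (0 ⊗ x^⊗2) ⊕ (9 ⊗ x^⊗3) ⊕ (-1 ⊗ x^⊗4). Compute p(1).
p(1) = -4

A tropical monomial a ⊗ x^⊗i evaluates to a + i · x. Evaluating each term at x = 1:
  Term 0 contributes 0 + 0 · 1 = 0
  Term 1 contributes -5 + 1 · 1 = -4
  Term 2 contributes 0 + 2 · 1 = 2
  Term 3 contributes 9 + 3 · 1 = 12
  Term 4 contributes -1 + 4 · 1 = 3
p(1) = ⊕ of these = min[0, -4, 2, 12, 3] = -4.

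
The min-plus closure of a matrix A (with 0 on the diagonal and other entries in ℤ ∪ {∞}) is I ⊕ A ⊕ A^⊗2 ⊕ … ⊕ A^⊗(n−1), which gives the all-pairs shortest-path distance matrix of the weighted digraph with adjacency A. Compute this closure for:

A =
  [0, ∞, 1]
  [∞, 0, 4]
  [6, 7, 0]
Closure =
  [0, 8, 1]
  [10, 0, 4]
  [6, 7, 0]

This is the Floyd-Warshall all-pairs shortest-path computation. For each intermediate vertex k = 0, 1, …, 2, update dist[i][j] ← min(dist[i][j], dist[i][k] + dist[k][j]). The final matrix gives, for each (i, j), the minimum total weight of any directed path from i to j (possibly empty when i = j).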